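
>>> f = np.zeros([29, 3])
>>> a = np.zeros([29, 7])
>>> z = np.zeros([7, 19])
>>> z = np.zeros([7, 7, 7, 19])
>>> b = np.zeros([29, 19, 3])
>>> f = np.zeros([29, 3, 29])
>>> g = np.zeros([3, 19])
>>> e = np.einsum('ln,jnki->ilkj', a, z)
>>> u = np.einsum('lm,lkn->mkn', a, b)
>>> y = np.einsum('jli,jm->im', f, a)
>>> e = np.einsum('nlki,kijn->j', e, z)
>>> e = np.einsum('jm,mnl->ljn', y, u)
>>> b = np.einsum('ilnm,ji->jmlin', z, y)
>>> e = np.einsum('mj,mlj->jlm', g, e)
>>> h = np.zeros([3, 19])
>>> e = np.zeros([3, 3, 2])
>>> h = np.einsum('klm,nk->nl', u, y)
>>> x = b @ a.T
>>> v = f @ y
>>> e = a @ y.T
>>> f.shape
(29, 3, 29)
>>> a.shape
(29, 7)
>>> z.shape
(7, 7, 7, 19)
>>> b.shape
(29, 19, 7, 7, 7)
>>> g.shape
(3, 19)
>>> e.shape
(29, 29)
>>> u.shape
(7, 19, 3)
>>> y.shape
(29, 7)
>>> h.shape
(29, 19)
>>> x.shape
(29, 19, 7, 7, 29)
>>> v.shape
(29, 3, 7)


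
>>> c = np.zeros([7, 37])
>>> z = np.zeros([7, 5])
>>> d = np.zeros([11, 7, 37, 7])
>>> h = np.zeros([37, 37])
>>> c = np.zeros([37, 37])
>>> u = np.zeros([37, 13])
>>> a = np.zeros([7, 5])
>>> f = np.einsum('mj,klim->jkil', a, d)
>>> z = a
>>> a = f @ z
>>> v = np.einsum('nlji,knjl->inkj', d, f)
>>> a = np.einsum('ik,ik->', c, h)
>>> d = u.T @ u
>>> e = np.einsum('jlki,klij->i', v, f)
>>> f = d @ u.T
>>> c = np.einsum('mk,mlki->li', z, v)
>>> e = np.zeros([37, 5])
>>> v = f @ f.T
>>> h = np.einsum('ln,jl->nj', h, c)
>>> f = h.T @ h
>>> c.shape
(11, 37)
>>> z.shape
(7, 5)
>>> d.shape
(13, 13)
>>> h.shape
(37, 11)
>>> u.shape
(37, 13)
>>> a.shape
()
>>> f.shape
(11, 11)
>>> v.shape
(13, 13)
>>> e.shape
(37, 5)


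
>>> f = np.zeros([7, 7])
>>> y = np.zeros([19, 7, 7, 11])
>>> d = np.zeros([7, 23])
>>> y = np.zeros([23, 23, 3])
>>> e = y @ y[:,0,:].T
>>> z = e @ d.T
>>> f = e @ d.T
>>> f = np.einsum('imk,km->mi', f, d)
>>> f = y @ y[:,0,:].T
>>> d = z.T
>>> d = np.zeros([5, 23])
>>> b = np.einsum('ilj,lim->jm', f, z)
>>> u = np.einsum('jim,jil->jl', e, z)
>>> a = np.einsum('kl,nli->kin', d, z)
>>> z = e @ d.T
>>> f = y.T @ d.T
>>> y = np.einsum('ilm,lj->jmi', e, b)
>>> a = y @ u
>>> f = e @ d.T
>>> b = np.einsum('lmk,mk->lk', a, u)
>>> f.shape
(23, 23, 5)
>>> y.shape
(7, 23, 23)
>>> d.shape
(5, 23)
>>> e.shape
(23, 23, 23)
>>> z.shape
(23, 23, 5)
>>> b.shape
(7, 7)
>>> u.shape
(23, 7)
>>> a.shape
(7, 23, 7)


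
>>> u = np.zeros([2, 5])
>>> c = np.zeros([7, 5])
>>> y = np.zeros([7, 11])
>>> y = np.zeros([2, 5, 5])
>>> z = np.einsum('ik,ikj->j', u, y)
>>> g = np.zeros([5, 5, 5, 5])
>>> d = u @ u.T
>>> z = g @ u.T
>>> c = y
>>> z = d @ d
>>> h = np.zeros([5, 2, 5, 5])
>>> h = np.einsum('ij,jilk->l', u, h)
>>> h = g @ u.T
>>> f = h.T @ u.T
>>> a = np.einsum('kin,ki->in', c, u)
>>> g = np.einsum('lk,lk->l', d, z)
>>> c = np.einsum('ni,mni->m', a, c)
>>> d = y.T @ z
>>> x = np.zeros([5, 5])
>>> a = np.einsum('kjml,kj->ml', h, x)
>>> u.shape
(2, 5)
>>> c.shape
(2,)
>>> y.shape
(2, 5, 5)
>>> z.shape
(2, 2)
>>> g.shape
(2,)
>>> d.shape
(5, 5, 2)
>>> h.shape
(5, 5, 5, 2)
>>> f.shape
(2, 5, 5, 2)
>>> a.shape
(5, 2)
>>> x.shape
(5, 5)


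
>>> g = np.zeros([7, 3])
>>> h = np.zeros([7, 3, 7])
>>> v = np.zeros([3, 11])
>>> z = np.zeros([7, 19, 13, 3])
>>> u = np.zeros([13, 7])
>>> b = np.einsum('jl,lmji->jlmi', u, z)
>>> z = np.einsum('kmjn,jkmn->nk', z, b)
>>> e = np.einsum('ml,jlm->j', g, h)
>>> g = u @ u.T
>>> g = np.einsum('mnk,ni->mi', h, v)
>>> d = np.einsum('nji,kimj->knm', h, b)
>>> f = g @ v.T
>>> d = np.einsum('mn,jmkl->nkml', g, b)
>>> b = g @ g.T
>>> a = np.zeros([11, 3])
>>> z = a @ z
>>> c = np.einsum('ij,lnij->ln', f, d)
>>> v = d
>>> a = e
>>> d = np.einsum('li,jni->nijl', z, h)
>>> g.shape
(7, 11)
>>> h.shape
(7, 3, 7)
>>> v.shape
(11, 19, 7, 3)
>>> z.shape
(11, 7)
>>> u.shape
(13, 7)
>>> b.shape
(7, 7)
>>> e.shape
(7,)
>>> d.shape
(3, 7, 7, 11)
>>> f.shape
(7, 3)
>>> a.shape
(7,)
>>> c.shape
(11, 19)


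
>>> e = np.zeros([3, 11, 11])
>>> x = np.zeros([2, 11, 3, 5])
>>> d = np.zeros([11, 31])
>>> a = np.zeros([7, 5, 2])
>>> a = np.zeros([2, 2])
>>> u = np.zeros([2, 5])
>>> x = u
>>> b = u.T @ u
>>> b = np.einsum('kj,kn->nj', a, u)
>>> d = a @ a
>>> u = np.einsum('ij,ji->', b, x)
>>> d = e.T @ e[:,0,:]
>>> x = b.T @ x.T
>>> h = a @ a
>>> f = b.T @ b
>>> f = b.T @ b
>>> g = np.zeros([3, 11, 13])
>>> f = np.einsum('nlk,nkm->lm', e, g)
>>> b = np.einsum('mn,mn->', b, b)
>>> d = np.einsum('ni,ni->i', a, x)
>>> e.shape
(3, 11, 11)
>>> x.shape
(2, 2)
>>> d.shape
(2,)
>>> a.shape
(2, 2)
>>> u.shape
()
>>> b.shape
()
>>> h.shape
(2, 2)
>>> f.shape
(11, 13)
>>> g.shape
(3, 11, 13)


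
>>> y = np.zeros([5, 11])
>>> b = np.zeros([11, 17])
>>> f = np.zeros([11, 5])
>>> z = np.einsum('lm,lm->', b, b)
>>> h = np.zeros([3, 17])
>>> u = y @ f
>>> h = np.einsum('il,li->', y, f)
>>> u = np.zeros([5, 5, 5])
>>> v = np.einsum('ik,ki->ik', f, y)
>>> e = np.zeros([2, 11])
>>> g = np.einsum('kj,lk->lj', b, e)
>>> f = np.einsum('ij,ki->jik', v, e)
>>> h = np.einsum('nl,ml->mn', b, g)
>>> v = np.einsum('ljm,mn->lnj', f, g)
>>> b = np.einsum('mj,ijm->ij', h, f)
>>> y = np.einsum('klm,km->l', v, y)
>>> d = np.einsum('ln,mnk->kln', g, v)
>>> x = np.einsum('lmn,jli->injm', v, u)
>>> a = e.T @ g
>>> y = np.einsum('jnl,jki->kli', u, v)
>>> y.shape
(17, 5, 11)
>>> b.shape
(5, 11)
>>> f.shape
(5, 11, 2)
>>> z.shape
()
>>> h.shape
(2, 11)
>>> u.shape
(5, 5, 5)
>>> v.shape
(5, 17, 11)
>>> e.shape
(2, 11)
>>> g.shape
(2, 17)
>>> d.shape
(11, 2, 17)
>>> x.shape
(5, 11, 5, 17)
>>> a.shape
(11, 17)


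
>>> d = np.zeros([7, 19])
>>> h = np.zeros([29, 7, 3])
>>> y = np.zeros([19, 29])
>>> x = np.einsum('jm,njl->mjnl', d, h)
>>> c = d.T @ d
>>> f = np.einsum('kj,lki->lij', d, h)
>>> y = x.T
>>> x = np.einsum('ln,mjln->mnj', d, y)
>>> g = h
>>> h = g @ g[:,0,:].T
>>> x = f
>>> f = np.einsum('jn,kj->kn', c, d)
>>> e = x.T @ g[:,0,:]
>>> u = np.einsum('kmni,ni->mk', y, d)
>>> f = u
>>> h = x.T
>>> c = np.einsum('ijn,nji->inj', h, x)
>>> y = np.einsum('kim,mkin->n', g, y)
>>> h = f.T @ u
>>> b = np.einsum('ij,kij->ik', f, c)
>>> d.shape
(7, 19)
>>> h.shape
(3, 3)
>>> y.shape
(19,)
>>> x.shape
(29, 3, 19)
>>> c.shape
(19, 29, 3)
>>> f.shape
(29, 3)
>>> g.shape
(29, 7, 3)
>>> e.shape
(19, 3, 3)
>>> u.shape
(29, 3)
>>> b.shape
(29, 19)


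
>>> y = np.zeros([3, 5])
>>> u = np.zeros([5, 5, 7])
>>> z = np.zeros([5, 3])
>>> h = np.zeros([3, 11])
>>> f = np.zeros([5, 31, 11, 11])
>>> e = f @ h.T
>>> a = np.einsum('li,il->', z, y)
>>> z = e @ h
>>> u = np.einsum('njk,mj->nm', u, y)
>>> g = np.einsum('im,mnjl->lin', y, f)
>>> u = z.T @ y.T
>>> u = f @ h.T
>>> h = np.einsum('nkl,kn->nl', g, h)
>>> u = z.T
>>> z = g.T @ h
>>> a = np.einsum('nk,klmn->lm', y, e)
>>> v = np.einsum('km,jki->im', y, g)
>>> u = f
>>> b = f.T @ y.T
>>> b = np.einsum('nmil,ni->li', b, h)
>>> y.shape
(3, 5)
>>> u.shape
(5, 31, 11, 11)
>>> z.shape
(31, 3, 31)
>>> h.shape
(11, 31)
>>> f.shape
(5, 31, 11, 11)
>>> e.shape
(5, 31, 11, 3)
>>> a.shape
(31, 11)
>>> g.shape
(11, 3, 31)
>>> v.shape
(31, 5)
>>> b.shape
(3, 31)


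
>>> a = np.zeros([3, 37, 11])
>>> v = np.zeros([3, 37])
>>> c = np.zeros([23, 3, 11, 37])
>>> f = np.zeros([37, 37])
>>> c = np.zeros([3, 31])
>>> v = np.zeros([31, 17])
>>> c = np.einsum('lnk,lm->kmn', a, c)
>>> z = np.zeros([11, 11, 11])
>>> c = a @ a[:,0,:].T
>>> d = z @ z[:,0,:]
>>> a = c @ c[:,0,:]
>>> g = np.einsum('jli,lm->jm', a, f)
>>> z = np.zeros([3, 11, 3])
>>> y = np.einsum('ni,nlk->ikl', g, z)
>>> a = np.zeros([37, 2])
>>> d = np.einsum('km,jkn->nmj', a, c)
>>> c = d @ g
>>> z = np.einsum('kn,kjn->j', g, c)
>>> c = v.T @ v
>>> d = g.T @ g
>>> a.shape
(37, 2)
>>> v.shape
(31, 17)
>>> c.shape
(17, 17)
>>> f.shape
(37, 37)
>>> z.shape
(2,)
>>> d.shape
(37, 37)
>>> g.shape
(3, 37)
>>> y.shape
(37, 3, 11)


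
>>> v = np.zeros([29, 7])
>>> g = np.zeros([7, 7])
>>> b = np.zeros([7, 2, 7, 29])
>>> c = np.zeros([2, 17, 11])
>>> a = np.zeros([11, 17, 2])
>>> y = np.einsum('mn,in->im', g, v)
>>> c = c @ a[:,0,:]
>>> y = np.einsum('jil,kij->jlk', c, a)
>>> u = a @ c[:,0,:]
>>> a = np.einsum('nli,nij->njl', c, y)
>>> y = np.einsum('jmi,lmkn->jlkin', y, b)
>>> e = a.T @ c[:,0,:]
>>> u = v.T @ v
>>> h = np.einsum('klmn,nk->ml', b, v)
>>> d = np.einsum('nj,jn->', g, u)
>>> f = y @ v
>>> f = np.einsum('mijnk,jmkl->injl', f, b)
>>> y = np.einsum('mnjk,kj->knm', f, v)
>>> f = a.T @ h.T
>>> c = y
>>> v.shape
(29, 7)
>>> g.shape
(7, 7)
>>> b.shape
(7, 2, 7, 29)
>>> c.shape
(29, 11, 7)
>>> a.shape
(2, 11, 17)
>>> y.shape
(29, 11, 7)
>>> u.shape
(7, 7)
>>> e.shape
(17, 11, 2)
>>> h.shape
(7, 2)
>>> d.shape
()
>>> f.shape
(17, 11, 7)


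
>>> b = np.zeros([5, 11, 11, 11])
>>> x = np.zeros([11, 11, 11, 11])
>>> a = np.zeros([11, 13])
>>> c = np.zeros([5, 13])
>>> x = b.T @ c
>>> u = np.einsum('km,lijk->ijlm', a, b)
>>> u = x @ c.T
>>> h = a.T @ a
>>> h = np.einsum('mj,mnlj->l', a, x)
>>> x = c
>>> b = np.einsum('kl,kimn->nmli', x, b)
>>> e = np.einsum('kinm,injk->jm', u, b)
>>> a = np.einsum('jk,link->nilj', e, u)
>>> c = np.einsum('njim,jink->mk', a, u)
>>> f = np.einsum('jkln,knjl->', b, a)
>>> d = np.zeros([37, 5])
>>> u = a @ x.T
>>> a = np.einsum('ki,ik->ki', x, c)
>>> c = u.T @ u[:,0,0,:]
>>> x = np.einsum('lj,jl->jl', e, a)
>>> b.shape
(11, 11, 13, 11)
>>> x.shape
(5, 13)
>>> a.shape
(5, 13)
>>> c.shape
(5, 11, 11, 5)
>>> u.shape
(11, 11, 11, 5)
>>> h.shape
(11,)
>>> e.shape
(13, 5)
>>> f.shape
()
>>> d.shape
(37, 5)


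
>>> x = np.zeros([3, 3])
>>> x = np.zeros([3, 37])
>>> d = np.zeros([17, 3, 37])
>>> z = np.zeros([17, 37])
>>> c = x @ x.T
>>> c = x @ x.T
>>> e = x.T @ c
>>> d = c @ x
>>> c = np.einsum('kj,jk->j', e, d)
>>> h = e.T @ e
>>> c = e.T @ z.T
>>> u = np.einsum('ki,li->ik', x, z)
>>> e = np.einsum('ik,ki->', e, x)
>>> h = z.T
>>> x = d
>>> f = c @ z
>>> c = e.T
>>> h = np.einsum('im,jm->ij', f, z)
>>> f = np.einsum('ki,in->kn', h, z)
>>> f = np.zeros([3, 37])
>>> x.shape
(3, 37)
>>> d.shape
(3, 37)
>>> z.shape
(17, 37)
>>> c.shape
()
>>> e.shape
()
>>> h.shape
(3, 17)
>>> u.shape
(37, 3)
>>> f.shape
(3, 37)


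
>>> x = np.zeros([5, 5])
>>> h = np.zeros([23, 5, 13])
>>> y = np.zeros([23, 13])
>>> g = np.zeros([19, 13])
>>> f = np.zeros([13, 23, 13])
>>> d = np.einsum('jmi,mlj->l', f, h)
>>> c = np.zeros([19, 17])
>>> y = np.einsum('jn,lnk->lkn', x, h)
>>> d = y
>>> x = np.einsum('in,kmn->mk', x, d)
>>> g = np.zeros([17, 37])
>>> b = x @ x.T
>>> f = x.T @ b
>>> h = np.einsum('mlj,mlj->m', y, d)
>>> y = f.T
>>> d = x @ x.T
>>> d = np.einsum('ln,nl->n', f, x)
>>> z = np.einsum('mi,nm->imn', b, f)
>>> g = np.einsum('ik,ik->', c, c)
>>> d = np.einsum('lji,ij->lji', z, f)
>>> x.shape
(13, 23)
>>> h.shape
(23,)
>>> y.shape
(13, 23)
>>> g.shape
()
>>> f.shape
(23, 13)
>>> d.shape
(13, 13, 23)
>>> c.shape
(19, 17)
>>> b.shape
(13, 13)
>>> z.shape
(13, 13, 23)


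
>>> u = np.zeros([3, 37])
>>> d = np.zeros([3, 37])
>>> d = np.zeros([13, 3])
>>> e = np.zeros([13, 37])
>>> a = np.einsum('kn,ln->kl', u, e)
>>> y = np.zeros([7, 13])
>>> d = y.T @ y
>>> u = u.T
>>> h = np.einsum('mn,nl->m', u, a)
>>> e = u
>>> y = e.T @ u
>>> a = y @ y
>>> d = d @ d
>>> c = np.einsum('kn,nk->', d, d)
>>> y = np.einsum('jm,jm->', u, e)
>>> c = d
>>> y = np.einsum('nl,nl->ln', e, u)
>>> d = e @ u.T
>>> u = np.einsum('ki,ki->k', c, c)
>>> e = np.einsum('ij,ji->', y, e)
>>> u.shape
(13,)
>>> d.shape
(37, 37)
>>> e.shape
()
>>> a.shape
(3, 3)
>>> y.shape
(3, 37)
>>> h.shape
(37,)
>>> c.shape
(13, 13)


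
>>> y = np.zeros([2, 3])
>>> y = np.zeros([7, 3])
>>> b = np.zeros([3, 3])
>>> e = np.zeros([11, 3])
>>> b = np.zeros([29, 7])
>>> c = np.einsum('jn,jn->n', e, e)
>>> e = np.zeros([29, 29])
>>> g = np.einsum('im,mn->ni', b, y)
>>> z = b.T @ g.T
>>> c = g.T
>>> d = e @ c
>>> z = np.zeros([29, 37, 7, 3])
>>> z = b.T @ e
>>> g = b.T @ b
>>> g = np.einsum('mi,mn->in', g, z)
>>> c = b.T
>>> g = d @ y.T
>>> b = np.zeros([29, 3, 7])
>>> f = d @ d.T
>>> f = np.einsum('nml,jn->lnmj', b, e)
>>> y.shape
(7, 3)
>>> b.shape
(29, 3, 7)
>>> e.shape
(29, 29)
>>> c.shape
(7, 29)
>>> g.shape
(29, 7)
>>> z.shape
(7, 29)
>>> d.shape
(29, 3)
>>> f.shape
(7, 29, 3, 29)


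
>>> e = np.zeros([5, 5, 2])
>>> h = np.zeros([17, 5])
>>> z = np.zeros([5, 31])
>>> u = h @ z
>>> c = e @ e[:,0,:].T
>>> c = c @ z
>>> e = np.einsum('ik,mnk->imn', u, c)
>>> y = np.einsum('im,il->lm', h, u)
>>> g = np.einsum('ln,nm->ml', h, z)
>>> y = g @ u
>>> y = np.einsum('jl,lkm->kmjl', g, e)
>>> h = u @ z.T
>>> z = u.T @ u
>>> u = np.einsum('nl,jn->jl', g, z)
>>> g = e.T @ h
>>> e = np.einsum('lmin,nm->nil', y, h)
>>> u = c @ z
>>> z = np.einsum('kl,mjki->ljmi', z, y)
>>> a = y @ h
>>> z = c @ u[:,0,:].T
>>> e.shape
(17, 31, 5)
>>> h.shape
(17, 5)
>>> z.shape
(5, 5, 5)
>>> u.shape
(5, 5, 31)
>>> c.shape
(5, 5, 31)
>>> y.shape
(5, 5, 31, 17)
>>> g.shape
(5, 5, 5)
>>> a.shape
(5, 5, 31, 5)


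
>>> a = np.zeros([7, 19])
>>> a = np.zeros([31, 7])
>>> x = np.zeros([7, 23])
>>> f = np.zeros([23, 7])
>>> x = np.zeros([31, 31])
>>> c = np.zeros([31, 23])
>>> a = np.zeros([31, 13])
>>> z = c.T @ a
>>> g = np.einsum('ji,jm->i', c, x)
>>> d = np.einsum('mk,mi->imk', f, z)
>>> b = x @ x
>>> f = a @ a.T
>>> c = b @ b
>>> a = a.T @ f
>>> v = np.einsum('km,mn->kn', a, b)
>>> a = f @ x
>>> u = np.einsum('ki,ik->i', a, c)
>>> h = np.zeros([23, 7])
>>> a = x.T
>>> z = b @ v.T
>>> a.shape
(31, 31)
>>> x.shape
(31, 31)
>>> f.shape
(31, 31)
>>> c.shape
(31, 31)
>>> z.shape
(31, 13)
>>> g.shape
(23,)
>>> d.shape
(13, 23, 7)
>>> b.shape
(31, 31)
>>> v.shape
(13, 31)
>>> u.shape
(31,)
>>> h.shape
(23, 7)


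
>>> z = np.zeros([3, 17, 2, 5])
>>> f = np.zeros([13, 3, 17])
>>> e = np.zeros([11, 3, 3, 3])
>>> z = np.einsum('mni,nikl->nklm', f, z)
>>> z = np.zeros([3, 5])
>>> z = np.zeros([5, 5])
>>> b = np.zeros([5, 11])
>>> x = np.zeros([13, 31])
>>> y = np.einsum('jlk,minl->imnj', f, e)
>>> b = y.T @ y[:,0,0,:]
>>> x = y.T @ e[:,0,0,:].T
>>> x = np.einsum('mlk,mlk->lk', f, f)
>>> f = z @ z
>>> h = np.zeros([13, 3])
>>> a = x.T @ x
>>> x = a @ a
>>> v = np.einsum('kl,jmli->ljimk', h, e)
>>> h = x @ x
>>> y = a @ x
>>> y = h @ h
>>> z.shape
(5, 5)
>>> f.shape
(5, 5)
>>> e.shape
(11, 3, 3, 3)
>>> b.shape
(13, 3, 11, 13)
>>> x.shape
(17, 17)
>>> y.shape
(17, 17)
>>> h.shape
(17, 17)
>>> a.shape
(17, 17)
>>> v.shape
(3, 11, 3, 3, 13)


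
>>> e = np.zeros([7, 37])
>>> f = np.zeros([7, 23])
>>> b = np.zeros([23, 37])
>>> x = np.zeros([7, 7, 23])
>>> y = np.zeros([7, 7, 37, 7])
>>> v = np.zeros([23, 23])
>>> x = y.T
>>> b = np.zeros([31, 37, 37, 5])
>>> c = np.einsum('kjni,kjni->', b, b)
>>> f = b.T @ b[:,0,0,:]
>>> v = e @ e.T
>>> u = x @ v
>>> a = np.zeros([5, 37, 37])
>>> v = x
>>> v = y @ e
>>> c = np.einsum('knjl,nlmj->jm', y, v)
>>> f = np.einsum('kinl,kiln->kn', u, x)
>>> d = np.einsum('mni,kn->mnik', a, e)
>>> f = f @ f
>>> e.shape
(7, 37)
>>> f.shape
(7, 7)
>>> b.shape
(31, 37, 37, 5)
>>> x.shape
(7, 37, 7, 7)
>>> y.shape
(7, 7, 37, 7)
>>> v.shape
(7, 7, 37, 37)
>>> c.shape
(37, 37)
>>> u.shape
(7, 37, 7, 7)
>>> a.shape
(5, 37, 37)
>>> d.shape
(5, 37, 37, 7)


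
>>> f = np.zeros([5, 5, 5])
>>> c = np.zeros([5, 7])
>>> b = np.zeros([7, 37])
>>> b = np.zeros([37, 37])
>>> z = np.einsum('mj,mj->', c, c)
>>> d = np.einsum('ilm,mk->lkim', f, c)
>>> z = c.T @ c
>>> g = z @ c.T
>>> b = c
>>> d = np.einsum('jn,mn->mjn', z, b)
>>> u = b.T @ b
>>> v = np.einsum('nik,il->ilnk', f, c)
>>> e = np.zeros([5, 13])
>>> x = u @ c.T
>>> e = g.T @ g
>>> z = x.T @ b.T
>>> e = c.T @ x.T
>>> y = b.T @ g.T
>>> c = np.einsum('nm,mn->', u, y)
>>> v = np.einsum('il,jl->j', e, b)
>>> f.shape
(5, 5, 5)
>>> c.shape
()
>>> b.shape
(5, 7)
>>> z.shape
(5, 5)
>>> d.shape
(5, 7, 7)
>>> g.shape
(7, 5)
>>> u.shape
(7, 7)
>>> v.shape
(5,)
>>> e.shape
(7, 7)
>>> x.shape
(7, 5)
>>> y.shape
(7, 7)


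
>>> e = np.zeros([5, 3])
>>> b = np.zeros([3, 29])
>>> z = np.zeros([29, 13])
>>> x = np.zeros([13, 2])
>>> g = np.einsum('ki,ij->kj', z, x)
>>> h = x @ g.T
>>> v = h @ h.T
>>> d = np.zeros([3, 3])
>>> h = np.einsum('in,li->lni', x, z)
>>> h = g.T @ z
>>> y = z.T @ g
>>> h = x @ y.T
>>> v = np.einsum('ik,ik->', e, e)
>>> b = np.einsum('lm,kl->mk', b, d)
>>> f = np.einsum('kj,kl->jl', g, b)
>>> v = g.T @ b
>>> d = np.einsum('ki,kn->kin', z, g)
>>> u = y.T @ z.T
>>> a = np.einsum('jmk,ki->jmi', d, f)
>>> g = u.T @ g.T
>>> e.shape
(5, 3)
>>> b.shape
(29, 3)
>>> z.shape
(29, 13)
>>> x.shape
(13, 2)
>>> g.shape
(29, 29)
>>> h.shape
(13, 13)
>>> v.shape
(2, 3)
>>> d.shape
(29, 13, 2)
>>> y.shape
(13, 2)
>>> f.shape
(2, 3)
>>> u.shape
(2, 29)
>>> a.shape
(29, 13, 3)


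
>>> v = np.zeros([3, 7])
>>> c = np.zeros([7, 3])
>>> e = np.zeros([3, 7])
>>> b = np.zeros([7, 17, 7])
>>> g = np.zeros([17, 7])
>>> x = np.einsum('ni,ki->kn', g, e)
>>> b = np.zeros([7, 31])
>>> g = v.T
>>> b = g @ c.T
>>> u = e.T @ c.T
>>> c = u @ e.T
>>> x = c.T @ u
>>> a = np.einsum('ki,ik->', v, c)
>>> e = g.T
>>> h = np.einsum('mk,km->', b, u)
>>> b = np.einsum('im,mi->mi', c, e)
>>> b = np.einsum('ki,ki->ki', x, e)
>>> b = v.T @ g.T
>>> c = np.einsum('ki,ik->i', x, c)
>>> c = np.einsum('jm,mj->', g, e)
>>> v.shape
(3, 7)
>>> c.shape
()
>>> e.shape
(3, 7)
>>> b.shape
(7, 7)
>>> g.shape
(7, 3)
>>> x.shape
(3, 7)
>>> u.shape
(7, 7)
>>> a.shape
()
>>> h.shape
()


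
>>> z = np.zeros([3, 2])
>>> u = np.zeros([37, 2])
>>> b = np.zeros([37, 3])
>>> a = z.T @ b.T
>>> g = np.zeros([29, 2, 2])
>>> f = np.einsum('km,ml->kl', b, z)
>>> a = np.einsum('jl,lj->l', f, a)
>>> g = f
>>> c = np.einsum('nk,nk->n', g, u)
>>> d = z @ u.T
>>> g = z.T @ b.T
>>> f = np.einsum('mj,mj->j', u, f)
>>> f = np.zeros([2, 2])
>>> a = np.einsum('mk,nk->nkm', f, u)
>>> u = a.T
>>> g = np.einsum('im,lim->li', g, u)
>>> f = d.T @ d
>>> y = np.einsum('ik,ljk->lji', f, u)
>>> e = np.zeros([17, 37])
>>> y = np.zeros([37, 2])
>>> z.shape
(3, 2)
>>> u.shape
(2, 2, 37)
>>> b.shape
(37, 3)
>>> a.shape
(37, 2, 2)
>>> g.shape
(2, 2)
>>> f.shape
(37, 37)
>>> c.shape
(37,)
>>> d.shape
(3, 37)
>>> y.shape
(37, 2)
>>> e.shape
(17, 37)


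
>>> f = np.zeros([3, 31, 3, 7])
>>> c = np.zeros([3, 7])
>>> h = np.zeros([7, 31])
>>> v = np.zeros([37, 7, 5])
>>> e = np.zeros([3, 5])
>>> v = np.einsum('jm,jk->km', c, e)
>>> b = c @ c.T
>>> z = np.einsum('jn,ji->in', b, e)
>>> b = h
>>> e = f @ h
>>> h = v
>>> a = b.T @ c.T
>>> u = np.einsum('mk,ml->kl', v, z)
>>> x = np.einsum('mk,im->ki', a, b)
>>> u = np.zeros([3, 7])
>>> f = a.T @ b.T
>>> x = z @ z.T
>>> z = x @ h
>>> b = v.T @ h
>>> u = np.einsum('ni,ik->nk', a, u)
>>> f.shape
(3, 7)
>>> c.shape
(3, 7)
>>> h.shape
(5, 7)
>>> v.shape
(5, 7)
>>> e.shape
(3, 31, 3, 31)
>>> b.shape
(7, 7)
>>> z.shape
(5, 7)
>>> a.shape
(31, 3)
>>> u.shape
(31, 7)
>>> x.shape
(5, 5)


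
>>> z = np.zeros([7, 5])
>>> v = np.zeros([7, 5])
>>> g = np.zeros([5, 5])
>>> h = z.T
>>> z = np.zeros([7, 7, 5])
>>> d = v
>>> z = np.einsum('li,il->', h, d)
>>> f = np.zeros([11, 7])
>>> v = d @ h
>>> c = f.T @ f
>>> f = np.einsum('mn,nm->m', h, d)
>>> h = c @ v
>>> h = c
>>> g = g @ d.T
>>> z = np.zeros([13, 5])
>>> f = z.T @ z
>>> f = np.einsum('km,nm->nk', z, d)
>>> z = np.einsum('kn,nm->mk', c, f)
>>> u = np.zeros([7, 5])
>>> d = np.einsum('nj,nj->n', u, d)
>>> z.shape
(13, 7)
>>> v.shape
(7, 7)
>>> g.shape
(5, 7)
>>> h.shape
(7, 7)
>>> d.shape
(7,)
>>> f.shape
(7, 13)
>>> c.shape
(7, 7)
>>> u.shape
(7, 5)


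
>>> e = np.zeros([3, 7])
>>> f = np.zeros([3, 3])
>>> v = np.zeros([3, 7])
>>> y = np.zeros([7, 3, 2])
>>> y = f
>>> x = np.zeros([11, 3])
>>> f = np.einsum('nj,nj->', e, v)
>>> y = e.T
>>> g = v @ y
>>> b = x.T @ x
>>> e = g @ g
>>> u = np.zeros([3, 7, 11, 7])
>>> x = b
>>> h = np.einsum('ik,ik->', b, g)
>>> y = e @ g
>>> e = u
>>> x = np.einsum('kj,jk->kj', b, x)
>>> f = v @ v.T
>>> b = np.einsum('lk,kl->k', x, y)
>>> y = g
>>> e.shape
(3, 7, 11, 7)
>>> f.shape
(3, 3)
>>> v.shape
(3, 7)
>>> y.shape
(3, 3)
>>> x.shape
(3, 3)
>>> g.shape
(3, 3)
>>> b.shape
(3,)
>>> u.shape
(3, 7, 11, 7)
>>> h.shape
()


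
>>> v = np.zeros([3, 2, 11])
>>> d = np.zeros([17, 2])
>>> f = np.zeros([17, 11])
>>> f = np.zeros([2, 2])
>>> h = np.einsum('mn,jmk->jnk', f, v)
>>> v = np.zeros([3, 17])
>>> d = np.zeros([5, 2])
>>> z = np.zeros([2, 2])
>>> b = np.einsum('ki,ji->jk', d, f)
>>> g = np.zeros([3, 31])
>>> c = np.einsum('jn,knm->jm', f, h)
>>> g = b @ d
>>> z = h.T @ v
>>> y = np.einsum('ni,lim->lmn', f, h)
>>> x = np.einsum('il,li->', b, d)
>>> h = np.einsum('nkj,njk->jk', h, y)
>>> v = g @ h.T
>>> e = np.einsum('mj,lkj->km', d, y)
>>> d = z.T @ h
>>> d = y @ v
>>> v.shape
(2, 11)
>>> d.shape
(3, 11, 11)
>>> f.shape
(2, 2)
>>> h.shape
(11, 2)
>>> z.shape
(11, 2, 17)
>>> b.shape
(2, 5)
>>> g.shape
(2, 2)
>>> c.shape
(2, 11)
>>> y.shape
(3, 11, 2)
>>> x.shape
()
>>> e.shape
(11, 5)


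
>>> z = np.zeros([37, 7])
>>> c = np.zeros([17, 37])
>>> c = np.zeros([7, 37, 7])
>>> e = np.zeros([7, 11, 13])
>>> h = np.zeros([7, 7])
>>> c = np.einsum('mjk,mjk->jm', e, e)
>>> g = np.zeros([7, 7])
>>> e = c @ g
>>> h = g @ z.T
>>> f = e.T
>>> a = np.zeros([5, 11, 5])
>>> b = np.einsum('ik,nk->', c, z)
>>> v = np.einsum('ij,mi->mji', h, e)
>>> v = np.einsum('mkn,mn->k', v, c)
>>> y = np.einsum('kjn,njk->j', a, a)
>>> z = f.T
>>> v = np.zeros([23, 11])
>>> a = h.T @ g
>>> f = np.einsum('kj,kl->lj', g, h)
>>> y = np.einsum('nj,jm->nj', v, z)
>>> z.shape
(11, 7)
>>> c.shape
(11, 7)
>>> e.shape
(11, 7)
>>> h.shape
(7, 37)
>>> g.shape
(7, 7)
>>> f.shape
(37, 7)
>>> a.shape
(37, 7)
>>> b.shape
()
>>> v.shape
(23, 11)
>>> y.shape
(23, 11)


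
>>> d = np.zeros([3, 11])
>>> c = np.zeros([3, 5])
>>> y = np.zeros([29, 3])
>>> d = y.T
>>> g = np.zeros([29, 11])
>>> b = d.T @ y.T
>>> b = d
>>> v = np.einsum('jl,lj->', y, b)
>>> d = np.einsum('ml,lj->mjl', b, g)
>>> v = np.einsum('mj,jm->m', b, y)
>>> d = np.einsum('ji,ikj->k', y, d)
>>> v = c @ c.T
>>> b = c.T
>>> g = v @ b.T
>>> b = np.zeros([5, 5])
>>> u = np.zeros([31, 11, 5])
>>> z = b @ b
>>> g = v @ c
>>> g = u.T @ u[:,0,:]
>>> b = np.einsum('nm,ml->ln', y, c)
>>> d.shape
(11,)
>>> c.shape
(3, 5)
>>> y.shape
(29, 3)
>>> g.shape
(5, 11, 5)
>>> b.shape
(5, 29)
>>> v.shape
(3, 3)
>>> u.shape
(31, 11, 5)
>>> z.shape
(5, 5)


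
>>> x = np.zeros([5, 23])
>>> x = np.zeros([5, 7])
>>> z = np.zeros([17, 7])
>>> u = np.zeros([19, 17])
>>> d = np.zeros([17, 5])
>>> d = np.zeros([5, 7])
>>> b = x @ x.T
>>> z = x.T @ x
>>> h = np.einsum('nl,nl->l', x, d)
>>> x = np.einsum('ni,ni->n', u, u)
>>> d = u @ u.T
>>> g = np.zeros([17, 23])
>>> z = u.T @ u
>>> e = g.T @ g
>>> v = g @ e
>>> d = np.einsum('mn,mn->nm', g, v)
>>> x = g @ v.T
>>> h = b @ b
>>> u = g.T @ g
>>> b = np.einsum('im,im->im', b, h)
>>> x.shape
(17, 17)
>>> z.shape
(17, 17)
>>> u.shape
(23, 23)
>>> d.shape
(23, 17)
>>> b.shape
(5, 5)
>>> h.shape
(5, 5)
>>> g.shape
(17, 23)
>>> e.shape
(23, 23)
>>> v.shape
(17, 23)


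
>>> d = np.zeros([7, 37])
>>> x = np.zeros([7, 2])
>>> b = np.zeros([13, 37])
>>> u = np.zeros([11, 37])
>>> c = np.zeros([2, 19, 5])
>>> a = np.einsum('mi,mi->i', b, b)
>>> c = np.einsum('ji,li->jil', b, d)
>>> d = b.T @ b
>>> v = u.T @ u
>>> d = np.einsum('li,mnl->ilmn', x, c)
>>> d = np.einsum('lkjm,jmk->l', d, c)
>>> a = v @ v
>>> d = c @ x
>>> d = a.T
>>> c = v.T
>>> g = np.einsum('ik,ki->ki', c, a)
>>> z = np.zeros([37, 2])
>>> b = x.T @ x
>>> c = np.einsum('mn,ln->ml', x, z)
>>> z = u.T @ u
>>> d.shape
(37, 37)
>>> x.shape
(7, 2)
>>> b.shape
(2, 2)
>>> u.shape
(11, 37)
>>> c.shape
(7, 37)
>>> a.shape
(37, 37)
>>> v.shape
(37, 37)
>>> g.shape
(37, 37)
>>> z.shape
(37, 37)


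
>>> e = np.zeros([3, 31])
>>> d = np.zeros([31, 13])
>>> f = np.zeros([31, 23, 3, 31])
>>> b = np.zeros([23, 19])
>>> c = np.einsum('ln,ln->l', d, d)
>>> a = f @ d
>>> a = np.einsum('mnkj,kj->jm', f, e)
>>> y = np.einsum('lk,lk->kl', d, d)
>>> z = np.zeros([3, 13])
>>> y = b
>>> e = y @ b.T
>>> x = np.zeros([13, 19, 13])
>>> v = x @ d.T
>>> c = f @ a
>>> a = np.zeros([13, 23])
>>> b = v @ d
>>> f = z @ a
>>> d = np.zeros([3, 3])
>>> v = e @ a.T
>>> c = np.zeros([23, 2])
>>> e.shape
(23, 23)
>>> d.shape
(3, 3)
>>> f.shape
(3, 23)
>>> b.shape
(13, 19, 13)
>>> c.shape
(23, 2)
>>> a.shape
(13, 23)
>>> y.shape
(23, 19)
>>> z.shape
(3, 13)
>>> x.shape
(13, 19, 13)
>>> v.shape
(23, 13)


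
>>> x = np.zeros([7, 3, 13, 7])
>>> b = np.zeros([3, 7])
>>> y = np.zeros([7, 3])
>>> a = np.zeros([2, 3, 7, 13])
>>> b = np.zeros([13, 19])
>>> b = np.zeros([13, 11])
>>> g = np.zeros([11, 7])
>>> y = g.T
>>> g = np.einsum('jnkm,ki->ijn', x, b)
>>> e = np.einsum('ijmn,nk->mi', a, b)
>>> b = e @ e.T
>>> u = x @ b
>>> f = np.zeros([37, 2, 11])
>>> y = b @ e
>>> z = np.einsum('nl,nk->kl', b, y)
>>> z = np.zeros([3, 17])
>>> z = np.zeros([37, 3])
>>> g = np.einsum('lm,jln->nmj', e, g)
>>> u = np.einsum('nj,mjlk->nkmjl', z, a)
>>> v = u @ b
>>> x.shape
(7, 3, 13, 7)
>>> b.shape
(7, 7)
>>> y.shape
(7, 2)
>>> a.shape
(2, 3, 7, 13)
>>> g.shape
(3, 2, 11)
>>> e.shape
(7, 2)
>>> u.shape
(37, 13, 2, 3, 7)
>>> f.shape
(37, 2, 11)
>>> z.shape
(37, 3)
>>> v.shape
(37, 13, 2, 3, 7)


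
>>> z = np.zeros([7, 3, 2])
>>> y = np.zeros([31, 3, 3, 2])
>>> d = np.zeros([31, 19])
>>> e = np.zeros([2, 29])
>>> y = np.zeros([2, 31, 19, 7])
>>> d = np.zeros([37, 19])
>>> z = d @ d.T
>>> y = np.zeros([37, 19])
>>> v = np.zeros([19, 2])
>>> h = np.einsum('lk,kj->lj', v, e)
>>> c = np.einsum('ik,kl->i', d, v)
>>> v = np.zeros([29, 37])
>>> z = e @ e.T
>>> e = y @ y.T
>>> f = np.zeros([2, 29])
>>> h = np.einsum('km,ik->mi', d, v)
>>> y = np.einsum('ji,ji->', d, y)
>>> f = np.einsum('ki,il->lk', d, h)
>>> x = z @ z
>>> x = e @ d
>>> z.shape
(2, 2)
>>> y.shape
()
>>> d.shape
(37, 19)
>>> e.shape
(37, 37)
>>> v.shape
(29, 37)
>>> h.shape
(19, 29)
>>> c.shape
(37,)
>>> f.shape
(29, 37)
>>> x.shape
(37, 19)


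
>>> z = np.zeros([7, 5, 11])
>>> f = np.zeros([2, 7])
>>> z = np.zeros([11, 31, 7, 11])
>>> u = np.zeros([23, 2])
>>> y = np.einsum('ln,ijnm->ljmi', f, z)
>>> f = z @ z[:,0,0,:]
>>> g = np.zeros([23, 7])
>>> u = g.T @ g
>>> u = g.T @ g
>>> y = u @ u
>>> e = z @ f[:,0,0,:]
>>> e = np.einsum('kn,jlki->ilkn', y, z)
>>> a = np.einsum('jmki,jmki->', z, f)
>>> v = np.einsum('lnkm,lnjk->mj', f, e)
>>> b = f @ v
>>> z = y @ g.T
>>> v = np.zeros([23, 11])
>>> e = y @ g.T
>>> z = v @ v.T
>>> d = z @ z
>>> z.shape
(23, 23)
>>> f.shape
(11, 31, 7, 11)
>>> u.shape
(7, 7)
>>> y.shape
(7, 7)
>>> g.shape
(23, 7)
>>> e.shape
(7, 23)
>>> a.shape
()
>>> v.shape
(23, 11)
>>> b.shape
(11, 31, 7, 7)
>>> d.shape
(23, 23)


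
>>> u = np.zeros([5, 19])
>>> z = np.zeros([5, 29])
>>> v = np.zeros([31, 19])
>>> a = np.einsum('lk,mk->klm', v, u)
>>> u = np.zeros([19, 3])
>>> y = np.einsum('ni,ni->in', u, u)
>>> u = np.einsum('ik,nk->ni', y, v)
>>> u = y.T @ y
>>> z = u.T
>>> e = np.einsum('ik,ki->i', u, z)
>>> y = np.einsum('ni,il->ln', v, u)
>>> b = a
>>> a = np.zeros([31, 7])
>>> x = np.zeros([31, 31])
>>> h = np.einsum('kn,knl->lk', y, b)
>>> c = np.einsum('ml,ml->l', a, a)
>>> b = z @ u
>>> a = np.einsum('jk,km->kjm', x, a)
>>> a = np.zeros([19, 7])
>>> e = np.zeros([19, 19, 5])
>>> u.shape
(19, 19)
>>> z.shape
(19, 19)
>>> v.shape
(31, 19)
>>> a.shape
(19, 7)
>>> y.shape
(19, 31)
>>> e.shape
(19, 19, 5)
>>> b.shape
(19, 19)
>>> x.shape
(31, 31)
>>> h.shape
(5, 19)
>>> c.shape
(7,)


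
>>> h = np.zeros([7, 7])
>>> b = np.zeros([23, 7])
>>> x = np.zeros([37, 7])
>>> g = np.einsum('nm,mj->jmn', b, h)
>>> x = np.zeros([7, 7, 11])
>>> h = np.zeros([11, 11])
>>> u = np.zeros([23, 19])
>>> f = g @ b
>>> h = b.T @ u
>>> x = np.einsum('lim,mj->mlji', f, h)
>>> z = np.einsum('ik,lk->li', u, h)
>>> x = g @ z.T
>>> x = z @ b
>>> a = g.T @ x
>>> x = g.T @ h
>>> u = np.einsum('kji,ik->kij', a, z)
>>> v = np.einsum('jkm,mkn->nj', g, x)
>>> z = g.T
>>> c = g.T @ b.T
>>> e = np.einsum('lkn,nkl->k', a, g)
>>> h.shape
(7, 19)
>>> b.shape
(23, 7)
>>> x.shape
(23, 7, 19)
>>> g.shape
(7, 7, 23)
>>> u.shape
(23, 7, 7)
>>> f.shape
(7, 7, 7)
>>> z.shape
(23, 7, 7)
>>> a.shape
(23, 7, 7)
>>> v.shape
(19, 7)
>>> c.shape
(23, 7, 23)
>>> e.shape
(7,)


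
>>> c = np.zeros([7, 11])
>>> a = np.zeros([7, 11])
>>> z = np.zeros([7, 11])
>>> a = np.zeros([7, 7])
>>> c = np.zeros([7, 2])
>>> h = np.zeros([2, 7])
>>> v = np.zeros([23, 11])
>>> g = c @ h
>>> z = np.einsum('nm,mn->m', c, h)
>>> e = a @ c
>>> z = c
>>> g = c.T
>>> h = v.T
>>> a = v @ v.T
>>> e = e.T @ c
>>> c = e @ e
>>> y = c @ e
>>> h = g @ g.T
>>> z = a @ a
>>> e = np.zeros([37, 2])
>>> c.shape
(2, 2)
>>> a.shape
(23, 23)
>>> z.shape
(23, 23)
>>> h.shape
(2, 2)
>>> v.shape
(23, 11)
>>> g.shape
(2, 7)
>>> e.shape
(37, 2)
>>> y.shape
(2, 2)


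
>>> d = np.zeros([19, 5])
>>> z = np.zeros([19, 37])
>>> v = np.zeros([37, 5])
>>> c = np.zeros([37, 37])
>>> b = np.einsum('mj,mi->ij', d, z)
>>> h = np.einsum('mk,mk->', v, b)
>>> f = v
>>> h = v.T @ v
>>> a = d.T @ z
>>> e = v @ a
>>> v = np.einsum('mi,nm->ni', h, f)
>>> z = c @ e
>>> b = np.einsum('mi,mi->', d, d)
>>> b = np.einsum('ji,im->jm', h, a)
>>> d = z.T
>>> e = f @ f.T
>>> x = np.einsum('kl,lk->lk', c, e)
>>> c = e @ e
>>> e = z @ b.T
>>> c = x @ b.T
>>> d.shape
(37, 37)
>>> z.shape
(37, 37)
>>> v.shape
(37, 5)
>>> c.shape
(37, 5)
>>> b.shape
(5, 37)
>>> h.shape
(5, 5)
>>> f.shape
(37, 5)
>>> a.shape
(5, 37)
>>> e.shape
(37, 5)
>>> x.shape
(37, 37)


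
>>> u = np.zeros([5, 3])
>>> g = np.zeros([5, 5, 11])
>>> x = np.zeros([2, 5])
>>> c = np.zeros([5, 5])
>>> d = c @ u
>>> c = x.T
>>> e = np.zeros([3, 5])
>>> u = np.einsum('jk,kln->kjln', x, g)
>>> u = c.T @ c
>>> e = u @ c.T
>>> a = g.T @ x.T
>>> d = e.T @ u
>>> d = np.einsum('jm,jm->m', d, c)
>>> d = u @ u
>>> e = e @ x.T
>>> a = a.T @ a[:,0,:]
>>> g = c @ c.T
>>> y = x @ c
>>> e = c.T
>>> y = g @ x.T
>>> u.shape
(2, 2)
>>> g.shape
(5, 5)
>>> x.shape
(2, 5)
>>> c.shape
(5, 2)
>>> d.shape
(2, 2)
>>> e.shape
(2, 5)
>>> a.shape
(2, 5, 2)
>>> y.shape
(5, 2)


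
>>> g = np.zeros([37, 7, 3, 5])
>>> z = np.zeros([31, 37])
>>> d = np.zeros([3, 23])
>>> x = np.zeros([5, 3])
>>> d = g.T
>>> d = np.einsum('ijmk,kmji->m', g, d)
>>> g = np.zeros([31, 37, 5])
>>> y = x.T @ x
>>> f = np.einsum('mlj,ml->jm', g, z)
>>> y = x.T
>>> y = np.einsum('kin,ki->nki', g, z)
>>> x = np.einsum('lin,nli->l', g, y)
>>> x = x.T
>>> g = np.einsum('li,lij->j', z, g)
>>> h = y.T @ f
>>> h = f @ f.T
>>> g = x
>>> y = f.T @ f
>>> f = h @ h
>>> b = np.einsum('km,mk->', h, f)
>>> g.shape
(31,)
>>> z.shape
(31, 37)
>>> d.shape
(3,)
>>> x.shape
(31,)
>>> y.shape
(31, 31)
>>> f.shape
(5, 5)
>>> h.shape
(5, 5)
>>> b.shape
()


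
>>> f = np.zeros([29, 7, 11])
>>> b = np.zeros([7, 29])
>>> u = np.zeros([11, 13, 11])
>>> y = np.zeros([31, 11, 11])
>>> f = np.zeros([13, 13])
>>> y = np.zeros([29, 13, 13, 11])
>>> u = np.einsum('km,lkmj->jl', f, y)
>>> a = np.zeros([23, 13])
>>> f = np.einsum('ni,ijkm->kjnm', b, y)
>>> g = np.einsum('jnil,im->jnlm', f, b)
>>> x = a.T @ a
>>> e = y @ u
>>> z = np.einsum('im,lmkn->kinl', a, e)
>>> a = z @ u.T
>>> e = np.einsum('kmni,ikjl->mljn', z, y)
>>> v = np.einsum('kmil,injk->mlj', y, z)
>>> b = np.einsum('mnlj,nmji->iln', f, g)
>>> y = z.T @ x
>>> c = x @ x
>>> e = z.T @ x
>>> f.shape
(13, 13, 7, 11)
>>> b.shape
(29, 7, 13)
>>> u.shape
(11, 29)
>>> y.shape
(29, 29, 23, 13)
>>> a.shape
(13, 23, 29, 11)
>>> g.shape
(13, 13, 11, 29)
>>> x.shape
(13, 13)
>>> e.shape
(29, 29, 23, 13)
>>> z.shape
(13, 23, 29, 29)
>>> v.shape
(13, 11, 29)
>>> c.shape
(13, 13)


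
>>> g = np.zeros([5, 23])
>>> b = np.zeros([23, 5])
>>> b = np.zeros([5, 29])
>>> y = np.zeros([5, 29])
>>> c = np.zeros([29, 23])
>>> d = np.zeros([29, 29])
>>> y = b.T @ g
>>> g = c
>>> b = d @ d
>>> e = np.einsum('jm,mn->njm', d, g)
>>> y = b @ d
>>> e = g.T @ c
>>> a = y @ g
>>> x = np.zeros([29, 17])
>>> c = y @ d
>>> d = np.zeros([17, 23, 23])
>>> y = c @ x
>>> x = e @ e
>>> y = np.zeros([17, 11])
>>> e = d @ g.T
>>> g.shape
(29, 23)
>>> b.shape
(29, 29)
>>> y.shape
(17, 11)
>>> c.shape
(29, 29)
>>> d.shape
(17, 23, 23)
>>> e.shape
(17, 23, 29)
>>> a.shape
(29, 23)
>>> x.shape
(23, 23)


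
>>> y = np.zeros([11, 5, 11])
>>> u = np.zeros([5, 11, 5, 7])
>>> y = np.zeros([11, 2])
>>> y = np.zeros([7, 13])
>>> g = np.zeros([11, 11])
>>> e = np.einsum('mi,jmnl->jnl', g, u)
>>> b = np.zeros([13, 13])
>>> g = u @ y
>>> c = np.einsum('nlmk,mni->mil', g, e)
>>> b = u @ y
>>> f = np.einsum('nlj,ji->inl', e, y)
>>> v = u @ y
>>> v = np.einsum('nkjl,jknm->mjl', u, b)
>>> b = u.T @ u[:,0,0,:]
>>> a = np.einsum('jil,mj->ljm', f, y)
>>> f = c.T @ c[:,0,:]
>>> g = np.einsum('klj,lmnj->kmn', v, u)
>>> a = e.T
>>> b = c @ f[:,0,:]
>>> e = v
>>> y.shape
(7, 13)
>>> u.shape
(5, 11, 5, 7)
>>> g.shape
(13, 11, 5)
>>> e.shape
(13, 5, 7)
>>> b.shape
(5, 7, 11)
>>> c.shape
(5, 7, 11)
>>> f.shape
(11, 7, 11)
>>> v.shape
(13, 5, 7)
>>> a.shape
(7, 5, 5)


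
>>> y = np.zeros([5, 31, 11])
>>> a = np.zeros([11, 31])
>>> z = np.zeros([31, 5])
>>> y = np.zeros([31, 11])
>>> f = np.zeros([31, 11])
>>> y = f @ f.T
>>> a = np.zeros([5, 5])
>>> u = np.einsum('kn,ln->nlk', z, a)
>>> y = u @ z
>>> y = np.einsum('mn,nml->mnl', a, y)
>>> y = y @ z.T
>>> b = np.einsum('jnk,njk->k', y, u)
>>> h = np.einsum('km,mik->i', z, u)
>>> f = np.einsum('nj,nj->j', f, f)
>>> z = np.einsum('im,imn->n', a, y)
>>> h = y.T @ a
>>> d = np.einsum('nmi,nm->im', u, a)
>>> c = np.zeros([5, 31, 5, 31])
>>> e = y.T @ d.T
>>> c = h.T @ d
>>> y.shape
(5, 5, 31)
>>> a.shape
(5, 5)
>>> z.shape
(31,)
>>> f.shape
(11,)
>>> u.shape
(5, 5, 31)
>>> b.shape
(31,)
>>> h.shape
(31, 5, 5)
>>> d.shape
(31, 5)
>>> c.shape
(5, 5, 5)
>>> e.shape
(31, 5, 31)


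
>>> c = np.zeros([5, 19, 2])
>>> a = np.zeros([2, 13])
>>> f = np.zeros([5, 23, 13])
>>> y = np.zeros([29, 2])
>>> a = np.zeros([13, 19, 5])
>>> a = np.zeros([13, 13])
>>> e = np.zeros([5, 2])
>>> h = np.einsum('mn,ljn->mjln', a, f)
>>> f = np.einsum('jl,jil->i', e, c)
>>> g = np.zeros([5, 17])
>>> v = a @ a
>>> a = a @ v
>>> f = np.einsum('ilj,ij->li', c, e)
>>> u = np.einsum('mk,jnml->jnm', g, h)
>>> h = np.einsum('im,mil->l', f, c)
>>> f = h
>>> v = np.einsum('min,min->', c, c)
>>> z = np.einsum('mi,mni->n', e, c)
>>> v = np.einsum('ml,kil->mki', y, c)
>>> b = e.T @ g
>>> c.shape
(5, 19, 2)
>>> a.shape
(13, 13)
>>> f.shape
(2,)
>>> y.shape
(29, 2)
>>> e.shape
(5, 2)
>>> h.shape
(2,)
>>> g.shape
(5, 17)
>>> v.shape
(29, 5, 19)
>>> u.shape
(13, 23, 5)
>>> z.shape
(19,)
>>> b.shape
(2, 17)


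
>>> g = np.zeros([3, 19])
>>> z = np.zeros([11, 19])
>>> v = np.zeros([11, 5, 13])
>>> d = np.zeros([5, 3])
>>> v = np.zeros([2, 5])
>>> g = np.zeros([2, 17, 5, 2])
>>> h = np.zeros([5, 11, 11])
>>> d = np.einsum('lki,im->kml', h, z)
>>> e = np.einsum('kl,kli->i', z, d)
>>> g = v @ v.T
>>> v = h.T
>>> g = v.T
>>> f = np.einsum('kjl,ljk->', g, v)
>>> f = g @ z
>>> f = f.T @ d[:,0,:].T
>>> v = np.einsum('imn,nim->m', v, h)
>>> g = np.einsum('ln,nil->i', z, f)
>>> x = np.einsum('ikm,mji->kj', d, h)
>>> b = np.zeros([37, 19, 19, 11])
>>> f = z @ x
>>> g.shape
(11,)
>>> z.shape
(11, 19)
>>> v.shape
(11,)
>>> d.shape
(11, 19, 5)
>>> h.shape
(5, 11, 11)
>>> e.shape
(5,)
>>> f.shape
(11, 11)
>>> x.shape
(19, 11)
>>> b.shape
(37, 19, 19, 11)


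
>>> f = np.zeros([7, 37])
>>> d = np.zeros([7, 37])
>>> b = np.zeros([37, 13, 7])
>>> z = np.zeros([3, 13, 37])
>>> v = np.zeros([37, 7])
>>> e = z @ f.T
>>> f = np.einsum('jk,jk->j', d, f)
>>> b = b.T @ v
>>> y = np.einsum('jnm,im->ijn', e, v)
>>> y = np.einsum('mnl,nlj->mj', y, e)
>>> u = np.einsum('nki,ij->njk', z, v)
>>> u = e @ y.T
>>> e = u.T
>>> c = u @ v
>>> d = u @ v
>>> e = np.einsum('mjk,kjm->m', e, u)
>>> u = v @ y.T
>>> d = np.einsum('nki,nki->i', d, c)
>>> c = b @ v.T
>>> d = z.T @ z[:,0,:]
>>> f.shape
(7,)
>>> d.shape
(37, 13, 37)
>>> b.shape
(7, 13, 7)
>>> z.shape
(3, 13, 37)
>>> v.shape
(37, 7)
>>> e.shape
(37,)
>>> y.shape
(37, 7)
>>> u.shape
(37, 37)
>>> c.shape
(7, 13, 37)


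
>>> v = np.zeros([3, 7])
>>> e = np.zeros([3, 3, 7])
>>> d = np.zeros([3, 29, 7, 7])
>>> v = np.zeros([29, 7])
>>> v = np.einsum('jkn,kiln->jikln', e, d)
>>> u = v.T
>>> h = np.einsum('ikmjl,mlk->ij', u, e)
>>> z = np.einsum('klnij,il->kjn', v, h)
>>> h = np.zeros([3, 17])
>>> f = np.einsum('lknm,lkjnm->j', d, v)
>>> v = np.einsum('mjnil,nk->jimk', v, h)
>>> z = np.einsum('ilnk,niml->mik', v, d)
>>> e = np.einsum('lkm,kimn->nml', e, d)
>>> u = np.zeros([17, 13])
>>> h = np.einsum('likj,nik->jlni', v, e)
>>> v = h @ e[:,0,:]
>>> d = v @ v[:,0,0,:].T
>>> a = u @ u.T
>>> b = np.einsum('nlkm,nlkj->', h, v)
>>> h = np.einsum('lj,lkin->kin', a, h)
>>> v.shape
(17, 29, 7, 3)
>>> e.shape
(7, 7, 3)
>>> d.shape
(17, 29, 7, 17)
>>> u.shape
(17, 13)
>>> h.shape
(29, 7, 7)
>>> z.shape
(7, 29, 17)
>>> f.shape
(3,)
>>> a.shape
(17, 17)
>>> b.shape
()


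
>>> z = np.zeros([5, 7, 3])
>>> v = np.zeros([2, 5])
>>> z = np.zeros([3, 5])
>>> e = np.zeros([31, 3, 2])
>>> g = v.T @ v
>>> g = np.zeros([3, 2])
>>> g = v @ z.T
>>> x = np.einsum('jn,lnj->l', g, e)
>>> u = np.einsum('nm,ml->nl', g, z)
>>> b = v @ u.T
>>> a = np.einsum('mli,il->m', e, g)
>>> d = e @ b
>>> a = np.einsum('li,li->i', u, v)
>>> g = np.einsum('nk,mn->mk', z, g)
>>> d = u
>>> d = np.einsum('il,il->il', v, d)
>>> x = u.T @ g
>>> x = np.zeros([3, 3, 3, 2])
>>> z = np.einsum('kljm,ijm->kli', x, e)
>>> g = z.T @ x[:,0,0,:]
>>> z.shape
(3, 3, 31)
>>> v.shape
(2, 5)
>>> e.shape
(31, 3, 2)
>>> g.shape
(31, 3, 2)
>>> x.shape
(3, 3, 3, 2)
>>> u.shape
(2, 5)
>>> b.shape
(2, 2)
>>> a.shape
(5,)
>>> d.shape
(2, 5)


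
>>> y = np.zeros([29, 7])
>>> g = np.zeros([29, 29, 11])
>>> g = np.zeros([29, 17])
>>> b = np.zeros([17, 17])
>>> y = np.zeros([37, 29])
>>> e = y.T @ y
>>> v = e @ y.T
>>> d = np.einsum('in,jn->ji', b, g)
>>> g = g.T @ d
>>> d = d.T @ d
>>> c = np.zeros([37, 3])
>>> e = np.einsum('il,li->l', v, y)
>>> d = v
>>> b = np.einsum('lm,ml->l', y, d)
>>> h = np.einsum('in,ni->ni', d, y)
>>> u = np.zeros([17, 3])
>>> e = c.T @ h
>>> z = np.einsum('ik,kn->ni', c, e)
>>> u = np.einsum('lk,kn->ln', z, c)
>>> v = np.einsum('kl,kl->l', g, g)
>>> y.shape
(37, 29)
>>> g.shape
(17, 17)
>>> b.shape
(37,)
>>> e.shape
(3, 29)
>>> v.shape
(17,)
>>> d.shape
(29, 37)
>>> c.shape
(37, 3)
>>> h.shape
(37, 29)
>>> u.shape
(29, 3)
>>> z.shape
(29, 37)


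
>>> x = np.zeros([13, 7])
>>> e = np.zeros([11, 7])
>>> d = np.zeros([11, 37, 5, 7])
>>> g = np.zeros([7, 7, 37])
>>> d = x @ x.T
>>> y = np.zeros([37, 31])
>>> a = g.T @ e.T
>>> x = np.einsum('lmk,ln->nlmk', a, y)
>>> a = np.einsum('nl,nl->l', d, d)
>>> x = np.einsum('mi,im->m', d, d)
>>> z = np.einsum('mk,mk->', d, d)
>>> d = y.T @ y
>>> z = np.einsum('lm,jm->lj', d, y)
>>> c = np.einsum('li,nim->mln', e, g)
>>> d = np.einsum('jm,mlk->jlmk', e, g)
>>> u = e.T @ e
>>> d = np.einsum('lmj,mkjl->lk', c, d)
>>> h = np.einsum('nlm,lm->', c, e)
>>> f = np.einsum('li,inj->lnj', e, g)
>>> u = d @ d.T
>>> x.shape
(13,)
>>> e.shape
(11, 7)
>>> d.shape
(37, 7)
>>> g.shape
(7, 7, 37)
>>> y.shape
(37, 31)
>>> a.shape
(13,)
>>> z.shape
(31, 37)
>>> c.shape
(37, 11, 7)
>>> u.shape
(37, 37)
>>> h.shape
()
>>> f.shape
(11, 7, 37)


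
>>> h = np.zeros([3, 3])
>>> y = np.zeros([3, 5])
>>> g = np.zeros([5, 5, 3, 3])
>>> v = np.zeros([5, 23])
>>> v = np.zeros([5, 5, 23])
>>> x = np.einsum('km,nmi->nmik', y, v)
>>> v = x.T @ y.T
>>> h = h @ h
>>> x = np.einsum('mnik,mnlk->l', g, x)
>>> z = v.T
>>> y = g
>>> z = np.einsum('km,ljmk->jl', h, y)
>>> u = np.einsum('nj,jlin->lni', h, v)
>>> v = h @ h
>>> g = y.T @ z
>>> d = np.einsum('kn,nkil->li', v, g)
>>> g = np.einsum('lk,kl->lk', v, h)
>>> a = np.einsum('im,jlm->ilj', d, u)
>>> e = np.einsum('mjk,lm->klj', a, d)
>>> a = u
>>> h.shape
(3, 3)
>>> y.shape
(5, 5, 3, 3)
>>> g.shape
(3, 3)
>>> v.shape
(3, 3)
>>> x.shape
(23,)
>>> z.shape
(5, 5)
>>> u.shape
(23, 3, 5)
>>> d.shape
(5, 5)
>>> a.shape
(23, 3, 5)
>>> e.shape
(23, 5, 3)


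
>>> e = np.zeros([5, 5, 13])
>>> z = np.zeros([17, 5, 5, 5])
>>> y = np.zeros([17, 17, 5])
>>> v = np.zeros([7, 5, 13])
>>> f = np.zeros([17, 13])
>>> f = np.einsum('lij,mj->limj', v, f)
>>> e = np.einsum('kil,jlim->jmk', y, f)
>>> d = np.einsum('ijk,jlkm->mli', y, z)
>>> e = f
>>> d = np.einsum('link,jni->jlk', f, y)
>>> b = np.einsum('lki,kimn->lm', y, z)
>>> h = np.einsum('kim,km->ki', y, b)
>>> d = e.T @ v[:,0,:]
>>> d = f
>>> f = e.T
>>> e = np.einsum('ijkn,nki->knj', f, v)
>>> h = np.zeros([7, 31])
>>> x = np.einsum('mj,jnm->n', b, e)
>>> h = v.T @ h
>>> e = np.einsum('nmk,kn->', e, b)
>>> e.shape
()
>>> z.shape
(17, 5, 5, 5)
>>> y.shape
(17, 17, 5)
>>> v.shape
(7, 5, 13)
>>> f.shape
(13, 17, 5, 7)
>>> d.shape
(7, 5, 17, 13)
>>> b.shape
(17, 5)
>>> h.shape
(13, 5, 31)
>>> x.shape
(7,)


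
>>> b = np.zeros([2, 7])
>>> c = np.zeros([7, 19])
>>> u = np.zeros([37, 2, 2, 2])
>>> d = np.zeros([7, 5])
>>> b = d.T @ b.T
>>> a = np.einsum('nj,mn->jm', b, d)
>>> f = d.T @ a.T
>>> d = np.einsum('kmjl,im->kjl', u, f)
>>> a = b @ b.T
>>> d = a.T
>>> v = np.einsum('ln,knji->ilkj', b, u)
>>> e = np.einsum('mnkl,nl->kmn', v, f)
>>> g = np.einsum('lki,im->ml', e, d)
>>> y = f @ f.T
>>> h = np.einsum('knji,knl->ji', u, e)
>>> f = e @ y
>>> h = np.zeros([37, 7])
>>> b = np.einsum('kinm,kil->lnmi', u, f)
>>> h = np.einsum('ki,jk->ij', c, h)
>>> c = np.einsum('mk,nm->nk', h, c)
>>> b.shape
(5, 2, 2, 2)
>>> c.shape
(7, 37)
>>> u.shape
(37, 2, 2, 2)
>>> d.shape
(5, 5)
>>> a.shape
(5, 5)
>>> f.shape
(37, 2, 5)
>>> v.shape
(2, 5, 37, 2)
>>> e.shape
(37, 2, 5)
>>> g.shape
(5, 37)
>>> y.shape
(5, 5)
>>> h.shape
(19, 37)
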